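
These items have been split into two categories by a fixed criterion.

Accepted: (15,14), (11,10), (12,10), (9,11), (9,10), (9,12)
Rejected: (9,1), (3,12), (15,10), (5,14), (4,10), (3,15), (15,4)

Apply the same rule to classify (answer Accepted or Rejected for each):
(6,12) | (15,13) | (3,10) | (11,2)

'Accepted' ⟺ |first − second| ≤ 3.
(6,12): |6−12| = 6, does not pass → Rejected. (15,13): |15−13| = 2, satisfies this → Accepted. (3,10): |3−10| = 7, does not pass → Rejected. (11,2): |11−2| = 9, does not pass → Rejected.

Rejected, Accepted, Rejected, Rejected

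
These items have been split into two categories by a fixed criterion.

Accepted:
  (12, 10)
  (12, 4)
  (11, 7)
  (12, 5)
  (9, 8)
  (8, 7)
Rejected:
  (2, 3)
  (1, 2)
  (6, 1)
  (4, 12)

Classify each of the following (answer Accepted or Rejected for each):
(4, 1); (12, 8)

The common property of the 'Accepted' items is: first ≥ 7. No 'Rejected' item has it.
(4, 1): first 4 — doesn't qualify, so Rejected. (12, 8): first 12 — satisfies this, so Accepted.

Rejected, Accepted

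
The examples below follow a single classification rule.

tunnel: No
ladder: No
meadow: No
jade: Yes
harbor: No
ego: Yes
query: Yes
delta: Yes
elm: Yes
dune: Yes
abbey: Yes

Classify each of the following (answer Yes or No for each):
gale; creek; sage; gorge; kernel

Yes, Yes, Yes, Yes, No

Rule: length ≤ 5. This holds for each 'Yes' example and fails for each 'No' one.
Yes: gale, since length 4. Yes: creek, since length 5. Yes: sage, since length 4. Yes: gorge, since length 5. No: kernel, since length 6.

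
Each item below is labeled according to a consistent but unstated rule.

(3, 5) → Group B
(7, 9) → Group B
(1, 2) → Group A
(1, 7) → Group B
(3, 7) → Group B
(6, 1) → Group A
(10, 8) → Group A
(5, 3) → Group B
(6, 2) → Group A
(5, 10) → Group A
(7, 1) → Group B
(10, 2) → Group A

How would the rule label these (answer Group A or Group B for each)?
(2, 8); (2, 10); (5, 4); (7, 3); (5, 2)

The rule appears to be: product is even.
(2, 8): 2·8 = 16 — matches, so Group A. (2, 10): 2·10 = 20 — matches, so Group A. (5, 4): 5·4 = 20 — matches, so Group A. (7, 3): 7·3 = 21 — does not pass, so Group B. (5, 2): 5·2 = 10 — matches, so Group A.

Group A, Group A, Group A, Group B, Group A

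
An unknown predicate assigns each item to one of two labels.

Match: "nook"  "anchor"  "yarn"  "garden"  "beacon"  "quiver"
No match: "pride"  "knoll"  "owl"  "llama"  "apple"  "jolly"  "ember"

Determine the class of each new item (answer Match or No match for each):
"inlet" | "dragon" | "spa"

Looking at the examples, the only property every 'Match' case has and every 'No match' case lacks is: even length.
"inlet": No match (length 5). "dragon": Match (length 6). "spa": No match (length 3).

No match, Match, No match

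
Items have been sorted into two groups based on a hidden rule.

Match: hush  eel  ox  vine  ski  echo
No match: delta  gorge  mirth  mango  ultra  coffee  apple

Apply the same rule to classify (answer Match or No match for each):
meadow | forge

No match, No match

'Match' ⟺ length ≤ 4.
No match: meadow, since length 6.
No match: forge, since length 5.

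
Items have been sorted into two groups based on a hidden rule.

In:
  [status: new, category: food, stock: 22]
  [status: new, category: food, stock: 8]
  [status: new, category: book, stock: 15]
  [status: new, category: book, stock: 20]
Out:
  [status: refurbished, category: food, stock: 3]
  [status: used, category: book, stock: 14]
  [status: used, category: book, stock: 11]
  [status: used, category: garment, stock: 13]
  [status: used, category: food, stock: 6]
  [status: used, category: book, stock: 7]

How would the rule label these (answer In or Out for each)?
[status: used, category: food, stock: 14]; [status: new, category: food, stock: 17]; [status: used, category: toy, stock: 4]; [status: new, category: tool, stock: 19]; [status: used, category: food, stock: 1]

The pattern is that an item is 'In' exactly when: status is new.
[status: used, category: food, stock: 14] — status is used, hence Out. [status: new, category: food, stock: 17] — status is new, hence In. [status: used, category: toy, stock: 4] — status is used, hence Out. [status: new, category: tool, stock: 19] — status is new, hence In. [status: used, category: food, stock: 1] — status is used, hence Out.

Out, In, Out, In, Out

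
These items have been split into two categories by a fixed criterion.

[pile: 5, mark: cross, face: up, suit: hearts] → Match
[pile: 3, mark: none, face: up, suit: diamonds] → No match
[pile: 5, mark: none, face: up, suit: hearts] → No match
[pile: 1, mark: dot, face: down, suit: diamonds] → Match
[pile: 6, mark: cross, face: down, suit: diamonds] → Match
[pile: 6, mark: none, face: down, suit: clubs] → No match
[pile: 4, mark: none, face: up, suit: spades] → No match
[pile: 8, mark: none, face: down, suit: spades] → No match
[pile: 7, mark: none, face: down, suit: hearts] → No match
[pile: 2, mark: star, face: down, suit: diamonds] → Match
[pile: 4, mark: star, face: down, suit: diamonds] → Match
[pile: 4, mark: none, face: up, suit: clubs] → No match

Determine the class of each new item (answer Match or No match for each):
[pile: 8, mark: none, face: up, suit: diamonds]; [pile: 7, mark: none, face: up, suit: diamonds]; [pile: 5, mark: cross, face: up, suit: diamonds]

No match, No match, Match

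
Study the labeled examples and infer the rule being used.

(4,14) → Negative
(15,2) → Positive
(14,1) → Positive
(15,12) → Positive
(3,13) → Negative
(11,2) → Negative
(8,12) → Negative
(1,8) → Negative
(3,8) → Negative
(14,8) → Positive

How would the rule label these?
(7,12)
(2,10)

The simplest hypothesis consistent with all the labels is: first ≥ 12.
(7,12) → first 7 → Negative.
(2,10) → first 2 → Negative.

Negative, Negative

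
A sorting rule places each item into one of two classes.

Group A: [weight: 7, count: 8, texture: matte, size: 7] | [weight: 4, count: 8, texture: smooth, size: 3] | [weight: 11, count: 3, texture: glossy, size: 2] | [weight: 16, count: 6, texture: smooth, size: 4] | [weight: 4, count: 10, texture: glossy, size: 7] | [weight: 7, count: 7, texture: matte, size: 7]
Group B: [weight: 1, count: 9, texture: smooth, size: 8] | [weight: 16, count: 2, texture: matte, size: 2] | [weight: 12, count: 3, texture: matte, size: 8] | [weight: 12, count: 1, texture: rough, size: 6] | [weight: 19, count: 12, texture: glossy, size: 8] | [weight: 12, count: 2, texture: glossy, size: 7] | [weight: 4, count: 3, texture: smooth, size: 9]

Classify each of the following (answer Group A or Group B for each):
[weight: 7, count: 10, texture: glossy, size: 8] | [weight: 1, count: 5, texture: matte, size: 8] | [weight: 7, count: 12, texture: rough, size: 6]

The common property of the 'Group A' items is: size ≤ 7 AND count ≥ 3. No 'Group B' item has it.
[weight: 7, count: 10, texture: glossy, size: 8]: Group B (size = 8, count = 10). [weight: 1, count: 5, texture: matte, size: 8]: Group B (size = 8, count = 5). [weight: 7, count: 12, texture: rough, size: 6]: Group A (size = 6, count = 12).

Group B, Group B, Group A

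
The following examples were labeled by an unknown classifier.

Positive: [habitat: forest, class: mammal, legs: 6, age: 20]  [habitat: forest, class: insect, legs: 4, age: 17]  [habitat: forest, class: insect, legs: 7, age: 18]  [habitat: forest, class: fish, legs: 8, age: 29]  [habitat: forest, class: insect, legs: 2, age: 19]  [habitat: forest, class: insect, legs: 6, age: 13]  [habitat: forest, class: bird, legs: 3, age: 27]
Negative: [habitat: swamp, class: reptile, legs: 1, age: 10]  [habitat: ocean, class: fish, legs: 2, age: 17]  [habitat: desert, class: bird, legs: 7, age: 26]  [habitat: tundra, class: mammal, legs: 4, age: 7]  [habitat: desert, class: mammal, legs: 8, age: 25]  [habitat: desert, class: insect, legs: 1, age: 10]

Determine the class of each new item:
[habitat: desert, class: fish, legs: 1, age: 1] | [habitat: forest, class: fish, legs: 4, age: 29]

Negative, Positive

The common property of the 'Positive' items is: habitat is forest. No 'Negative' item has it.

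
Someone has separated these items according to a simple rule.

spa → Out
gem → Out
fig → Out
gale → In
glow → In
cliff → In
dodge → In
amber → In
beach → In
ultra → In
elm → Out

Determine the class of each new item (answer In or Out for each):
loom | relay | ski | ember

In, In, Out, In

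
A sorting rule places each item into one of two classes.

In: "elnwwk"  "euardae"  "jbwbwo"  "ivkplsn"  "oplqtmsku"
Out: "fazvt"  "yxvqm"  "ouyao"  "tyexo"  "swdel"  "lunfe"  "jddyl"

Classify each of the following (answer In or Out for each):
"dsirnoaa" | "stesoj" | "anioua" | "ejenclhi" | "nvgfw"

In, In, In, In, Out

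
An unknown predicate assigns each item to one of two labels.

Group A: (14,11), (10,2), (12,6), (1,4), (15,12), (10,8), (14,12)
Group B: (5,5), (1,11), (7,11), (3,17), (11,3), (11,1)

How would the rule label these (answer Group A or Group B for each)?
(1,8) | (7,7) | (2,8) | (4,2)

Group A, Group B, Group A, Group A

One predicate separates the groups cleanly: product is even.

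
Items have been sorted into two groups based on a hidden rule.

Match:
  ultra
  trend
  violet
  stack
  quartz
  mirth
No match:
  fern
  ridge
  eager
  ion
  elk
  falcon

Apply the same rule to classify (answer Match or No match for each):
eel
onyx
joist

The pattern is that an item is 'Match' exactly when: contains 't'.

No match, No match, Match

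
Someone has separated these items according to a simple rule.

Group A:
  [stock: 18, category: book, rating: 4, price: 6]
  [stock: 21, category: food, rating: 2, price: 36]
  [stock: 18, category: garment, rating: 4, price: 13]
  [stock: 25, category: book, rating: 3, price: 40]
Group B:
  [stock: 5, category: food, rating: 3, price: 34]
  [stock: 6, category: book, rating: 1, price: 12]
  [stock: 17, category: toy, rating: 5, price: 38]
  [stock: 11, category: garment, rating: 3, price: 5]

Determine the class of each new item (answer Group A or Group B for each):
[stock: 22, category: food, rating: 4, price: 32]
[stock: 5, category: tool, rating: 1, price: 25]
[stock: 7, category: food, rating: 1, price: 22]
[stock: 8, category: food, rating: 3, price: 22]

Group A, Group B, Group B, Group B

Rule: stock ≥ 18. This holds for each 'Group A' example and fails for each 'Group B' one.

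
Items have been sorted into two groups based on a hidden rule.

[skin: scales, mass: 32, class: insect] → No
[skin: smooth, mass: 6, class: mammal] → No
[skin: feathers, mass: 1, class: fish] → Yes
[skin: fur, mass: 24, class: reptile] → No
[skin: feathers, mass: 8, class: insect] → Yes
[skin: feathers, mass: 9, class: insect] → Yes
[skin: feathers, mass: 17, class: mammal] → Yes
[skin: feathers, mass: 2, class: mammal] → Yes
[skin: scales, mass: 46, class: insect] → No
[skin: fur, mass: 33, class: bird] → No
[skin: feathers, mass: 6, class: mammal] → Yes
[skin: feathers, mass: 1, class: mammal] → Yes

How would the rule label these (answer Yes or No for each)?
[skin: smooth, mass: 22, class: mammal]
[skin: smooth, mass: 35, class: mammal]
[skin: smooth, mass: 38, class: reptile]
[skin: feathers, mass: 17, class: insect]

No, No, No, Yes

The common property of the 'Yes' items is: skin is feathers. No 'No' item has it.
[skin: smooth, mass: 22, class: mammal]: No (skin is smooth). [skin: smooth, mass: 35, class: mammal]: No (skin is smooth). [skin: smooth, mass: 38, class: reptile]: No (skin is smooth). [skin: feathers, mass: 17, class: insect]: Yes (skin is feathers).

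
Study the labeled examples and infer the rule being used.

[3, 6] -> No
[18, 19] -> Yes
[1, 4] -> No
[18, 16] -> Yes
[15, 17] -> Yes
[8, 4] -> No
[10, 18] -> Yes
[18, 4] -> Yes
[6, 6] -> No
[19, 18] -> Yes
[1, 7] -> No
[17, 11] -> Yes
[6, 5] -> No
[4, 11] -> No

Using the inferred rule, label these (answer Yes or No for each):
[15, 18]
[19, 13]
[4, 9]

Rule: sum ≥ 22. This holds for each 'Yes' example and fails for each 'No' one.
[15, 18] — 15+18 = 33, hence Yes.
[19, 13] — 19+13 = 32, hence Yes.
[4, 9] — 4+9 = 13, hence No.

Yes, Yes, No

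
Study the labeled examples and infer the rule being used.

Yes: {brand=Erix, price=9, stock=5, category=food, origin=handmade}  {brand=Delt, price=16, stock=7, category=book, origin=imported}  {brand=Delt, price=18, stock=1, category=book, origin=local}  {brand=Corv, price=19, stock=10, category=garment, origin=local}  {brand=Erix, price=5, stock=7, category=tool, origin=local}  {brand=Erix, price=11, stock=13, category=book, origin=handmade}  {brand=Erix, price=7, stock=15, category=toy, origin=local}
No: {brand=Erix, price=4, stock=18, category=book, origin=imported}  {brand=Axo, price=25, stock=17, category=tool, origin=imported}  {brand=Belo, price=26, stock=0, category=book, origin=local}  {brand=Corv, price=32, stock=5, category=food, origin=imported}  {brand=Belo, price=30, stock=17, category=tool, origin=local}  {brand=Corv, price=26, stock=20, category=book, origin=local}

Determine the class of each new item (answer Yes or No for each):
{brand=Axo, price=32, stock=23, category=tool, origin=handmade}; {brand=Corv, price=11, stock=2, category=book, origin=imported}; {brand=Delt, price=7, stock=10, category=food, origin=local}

All 'Yes' examples share one property — price ≥ 5 AND price ≤ 19 — and every 'No' example lacks it.

No, Yes, Yes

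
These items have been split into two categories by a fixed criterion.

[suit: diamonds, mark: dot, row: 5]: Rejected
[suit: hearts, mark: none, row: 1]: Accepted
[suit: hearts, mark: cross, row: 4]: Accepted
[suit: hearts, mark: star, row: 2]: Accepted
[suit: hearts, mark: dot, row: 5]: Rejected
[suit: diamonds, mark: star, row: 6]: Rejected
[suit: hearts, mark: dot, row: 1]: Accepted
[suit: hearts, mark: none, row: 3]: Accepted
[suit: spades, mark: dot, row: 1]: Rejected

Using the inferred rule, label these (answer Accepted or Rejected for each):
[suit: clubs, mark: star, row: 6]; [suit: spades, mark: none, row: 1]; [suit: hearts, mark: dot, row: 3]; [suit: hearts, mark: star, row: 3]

A rule that fits every label: suit is hearts AND row ≤ 4 — true of each 'Accepted' example, false of each 'Rejected' one.
[suit: clubs, mark: star, row: 6]: suit is clubs, row = 6 — does not satisfy this, so Rejected. [suit: spades, mark: none, row: 1]: suit is spades, row = 1 — does not satisfy this, so Rejected. [suit: hearts, mark: dot, row: 3]: suit is hearts, row = 3 — fits, so Accepted. [suit: hearts, mark: star, row: 3]: suit is hearts, row = 3 — fits, so Accepted.

Rejected, Rejected, Accepted, Accepted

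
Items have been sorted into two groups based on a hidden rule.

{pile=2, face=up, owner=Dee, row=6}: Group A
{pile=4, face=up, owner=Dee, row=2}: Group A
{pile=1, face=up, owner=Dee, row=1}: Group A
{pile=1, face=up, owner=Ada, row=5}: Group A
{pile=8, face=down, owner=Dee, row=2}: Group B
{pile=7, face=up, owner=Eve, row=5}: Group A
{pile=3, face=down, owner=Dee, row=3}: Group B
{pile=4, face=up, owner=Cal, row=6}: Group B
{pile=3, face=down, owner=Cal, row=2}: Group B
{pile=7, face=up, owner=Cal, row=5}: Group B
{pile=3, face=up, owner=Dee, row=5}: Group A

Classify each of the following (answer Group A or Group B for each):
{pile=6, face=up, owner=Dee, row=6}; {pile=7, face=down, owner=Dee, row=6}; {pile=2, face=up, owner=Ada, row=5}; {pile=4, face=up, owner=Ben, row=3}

The distinguishing property — owner is not Cal AND face is up — holds for all the 'Group A' cases and none of the 'Group B' cases.
{pile=6, face=up, owner=Dee, row=6}: owner is Dee, face is up, checks out → Group A. {pile=7, face=down, owner=Dee, row=6}: owner is Dee, face is down, doesn't match → Group B. {pile=2, face=up, owner=Ada, row=5}: owner is Ada, face is up, checks out → Group A. {pile=4, face=up, owner=Ben, row=3}: owner is Ben, face is up, checks out → Group A.

Group A, Group B, Group A, Group A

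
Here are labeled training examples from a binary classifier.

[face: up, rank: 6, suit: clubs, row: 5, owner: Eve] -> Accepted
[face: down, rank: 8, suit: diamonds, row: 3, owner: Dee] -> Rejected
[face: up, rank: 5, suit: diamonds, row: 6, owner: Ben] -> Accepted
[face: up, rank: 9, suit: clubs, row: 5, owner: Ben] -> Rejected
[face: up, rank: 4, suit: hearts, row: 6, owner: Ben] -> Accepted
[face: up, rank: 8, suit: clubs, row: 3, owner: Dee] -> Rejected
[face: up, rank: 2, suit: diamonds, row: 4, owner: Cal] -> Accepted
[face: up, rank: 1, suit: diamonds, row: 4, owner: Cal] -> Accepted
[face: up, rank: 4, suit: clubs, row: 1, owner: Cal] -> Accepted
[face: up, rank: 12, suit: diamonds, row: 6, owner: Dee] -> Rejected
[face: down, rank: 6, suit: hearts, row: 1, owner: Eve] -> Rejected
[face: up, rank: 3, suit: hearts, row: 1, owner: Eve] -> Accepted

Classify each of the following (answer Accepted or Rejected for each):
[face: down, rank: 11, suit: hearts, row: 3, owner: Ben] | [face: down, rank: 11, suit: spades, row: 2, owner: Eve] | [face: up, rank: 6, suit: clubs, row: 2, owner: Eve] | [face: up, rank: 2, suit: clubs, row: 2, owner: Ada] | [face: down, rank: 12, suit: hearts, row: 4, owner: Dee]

Rejected, Rejected, Accepted, Accepted, Rejected

The common property of the 'Accepted' items is: face is up AND rank ≤ 6. No 'Rejected' item has it.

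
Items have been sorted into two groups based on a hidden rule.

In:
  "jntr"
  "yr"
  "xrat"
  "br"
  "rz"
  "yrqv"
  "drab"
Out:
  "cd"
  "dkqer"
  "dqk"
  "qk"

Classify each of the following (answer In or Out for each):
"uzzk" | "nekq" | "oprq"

The simplest hypothesis consistent with all the labels is: even length AND contains 'r'.
"uzzk": length 4, no 'r', does not pass → Out.
"nekq": length 4, no 'r', does not pass → Out.
"oprq": length 4, has 'r', qualifies → In.

Out, Out, In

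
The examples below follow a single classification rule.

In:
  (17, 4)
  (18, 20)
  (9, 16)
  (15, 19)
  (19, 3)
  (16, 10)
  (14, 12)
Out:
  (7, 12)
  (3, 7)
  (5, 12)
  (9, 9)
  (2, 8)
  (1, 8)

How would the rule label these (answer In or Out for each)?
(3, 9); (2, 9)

Out, Out

'In' ⟺ sum ≥ 21.
(3, 9): 3+9 = 12 — fails this test, so Out.
(2, 9): 2+9 = 11 — fails this test, so Out.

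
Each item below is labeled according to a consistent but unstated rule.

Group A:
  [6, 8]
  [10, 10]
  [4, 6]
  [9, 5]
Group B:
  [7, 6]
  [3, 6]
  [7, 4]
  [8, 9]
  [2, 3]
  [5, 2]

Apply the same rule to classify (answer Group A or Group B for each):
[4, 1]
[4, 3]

Looking at the examples, the only property every 'Group A' case has and every 'Group B' case lacks is: sum is even.
[4, 1]: 4+1 = 5 — doesn't qualify, so Group B. [4, 3]: 4+3 = 7 — doesn't qualify, so Group B.

Group B, Group B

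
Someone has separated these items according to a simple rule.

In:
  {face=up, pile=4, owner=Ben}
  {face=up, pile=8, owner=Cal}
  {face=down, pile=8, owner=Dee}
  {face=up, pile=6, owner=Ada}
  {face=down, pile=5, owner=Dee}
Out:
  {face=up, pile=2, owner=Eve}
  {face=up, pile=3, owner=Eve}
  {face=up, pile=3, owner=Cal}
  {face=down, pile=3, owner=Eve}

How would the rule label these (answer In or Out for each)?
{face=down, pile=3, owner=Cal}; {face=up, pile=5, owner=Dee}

Out, In

The rule appears to be: pile ≥ 4.
Out: {face=down, pile=3, owner=Cal}, since pile = 3.
In: {face=up, pile=5, owner=Dee}, since pile = 5.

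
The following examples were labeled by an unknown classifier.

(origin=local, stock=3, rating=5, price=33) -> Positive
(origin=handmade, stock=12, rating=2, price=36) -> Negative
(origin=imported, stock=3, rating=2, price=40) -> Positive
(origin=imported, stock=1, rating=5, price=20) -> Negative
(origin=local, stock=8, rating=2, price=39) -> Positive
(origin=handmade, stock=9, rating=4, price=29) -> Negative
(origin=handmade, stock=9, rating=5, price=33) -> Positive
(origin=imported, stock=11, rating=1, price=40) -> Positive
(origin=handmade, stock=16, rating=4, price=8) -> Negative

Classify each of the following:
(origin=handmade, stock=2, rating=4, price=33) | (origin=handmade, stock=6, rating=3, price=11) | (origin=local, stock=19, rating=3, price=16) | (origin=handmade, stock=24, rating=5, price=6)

Positive, Negative, Negative, Negative

The common property of the 'Positive' items is: price ≥ 33 AND stock ≤ 11. No 'Negative' item has it.
(origin=handmade, stock=2, rating=4, price=33): Positive (price = 33, stock = 2). (origin=handmade, stock=6, rating=3, price=11): Negative (price = 11, stock = 6). (origin=local, stock=19, rating=3, price=16): Negative (price = 16, stock = 19). (origin=handmade, stock=24, rating=5, price=6): Negative (price = 6, stock = 24).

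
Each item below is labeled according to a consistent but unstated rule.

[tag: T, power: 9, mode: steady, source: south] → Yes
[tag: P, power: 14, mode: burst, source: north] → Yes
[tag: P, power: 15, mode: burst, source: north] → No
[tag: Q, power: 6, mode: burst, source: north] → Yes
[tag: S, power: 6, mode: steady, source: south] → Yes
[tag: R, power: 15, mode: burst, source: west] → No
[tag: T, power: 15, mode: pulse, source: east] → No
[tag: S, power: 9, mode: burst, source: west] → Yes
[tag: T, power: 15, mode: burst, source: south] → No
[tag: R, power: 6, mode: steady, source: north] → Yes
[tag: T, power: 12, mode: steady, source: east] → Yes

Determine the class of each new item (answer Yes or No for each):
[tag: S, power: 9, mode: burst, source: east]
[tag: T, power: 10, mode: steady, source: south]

The distinguishing property — power ≤ 14 — holds for all the 'Yes' cases and none of the 'No' cases.

Yes, Yes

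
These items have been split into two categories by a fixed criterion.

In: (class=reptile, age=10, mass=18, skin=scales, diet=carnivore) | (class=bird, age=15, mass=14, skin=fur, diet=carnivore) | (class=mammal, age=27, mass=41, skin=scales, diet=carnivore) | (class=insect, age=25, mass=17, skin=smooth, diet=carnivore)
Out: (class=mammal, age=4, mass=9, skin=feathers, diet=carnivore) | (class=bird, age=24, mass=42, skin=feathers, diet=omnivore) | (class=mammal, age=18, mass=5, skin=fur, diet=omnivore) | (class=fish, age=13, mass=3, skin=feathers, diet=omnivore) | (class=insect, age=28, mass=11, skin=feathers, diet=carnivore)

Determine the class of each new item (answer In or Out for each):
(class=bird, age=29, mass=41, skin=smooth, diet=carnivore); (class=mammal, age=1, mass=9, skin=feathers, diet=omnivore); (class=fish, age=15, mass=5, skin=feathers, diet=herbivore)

In, Out, Out

The distinguishing property — diet is carnivore AND mass ≥ 14 — holds for all the 'In' cases and none of the 'Out' cases.
(class=bird, age=29, mass=41, skin=smooth, diet=carnivore) — diet is carnivore, mass = 41, hence In. (class=mammal, age=1, mass=9, skin=feathers, diet=omnivore) — diet is omnivore, mass = 9, hence Out. (class=fish, age=15, mass=5, skin=feathers, diet=herbivore) — diet is herbivore, mass = 5, hence Out.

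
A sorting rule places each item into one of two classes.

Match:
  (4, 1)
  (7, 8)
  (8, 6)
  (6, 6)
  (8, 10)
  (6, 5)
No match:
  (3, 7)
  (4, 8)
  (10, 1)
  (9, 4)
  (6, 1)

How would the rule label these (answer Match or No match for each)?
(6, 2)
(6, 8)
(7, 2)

One predicate separates the groups cleanly: |first − second| ≤ 3.
(6, 2): |6−2| = 4, doesn't match → No match.
(6, 8): |6−8| = 2, qualifies → Match.
(7, 2): |7−2| = 5, doesn't match → No match.

No match, Match, No match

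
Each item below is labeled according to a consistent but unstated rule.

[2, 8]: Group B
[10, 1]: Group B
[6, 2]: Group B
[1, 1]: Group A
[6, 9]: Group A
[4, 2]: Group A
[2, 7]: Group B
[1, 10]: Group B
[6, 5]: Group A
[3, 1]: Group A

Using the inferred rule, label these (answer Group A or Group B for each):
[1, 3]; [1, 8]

Group A, Group B

The rule appears to be: |first − second| ≤ 3.
Group A: [1, 3], since |1−3| = 2. Group B: [1, 8], since |1−8| = 7.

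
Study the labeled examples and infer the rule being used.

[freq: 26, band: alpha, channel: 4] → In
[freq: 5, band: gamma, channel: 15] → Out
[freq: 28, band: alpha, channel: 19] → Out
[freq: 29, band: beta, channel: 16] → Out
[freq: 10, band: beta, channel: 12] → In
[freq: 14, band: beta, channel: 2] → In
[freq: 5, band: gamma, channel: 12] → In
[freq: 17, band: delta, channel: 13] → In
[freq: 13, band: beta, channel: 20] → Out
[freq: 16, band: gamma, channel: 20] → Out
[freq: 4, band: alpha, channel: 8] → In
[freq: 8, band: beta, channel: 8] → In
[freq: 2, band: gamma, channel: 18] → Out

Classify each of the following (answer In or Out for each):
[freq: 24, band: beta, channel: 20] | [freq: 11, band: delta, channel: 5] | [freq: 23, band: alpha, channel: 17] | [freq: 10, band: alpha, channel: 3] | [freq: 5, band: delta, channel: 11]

Out, In, Out, In, In

The classifier is using: channel ≤ 13.
[freq: 24, band: beta, channel: 20] → channel = 20 → Out.
[freq: 11, band: delta, channel: 5] → channel = 5 → In.
[freq: 23, band: alpha, channel: 17] → channel = 17 → Out.
[freq: 10, band: alpha, channel: 3] → channel = 3 → In.
[freq: 5, band: delta, channel: 11] → channel = 11 → In.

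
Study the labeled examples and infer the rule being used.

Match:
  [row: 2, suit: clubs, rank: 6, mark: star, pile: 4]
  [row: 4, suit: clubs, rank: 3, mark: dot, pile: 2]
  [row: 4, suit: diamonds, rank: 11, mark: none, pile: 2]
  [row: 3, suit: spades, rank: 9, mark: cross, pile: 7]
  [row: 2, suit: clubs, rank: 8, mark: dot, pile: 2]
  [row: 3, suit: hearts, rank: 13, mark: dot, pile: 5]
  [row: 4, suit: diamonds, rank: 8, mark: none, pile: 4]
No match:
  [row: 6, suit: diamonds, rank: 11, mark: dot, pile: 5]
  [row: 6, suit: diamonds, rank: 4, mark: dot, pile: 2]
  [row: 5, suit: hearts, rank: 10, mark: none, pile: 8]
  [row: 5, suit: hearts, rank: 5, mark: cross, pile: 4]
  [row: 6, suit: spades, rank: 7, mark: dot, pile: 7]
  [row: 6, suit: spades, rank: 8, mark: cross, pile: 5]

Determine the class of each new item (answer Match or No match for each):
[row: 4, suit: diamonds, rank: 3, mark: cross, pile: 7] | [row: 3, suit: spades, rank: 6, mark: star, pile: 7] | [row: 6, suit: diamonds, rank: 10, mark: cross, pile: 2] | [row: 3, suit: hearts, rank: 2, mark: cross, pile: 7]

The classifier is using: row ≤ 4.

Match, Match, No match, Match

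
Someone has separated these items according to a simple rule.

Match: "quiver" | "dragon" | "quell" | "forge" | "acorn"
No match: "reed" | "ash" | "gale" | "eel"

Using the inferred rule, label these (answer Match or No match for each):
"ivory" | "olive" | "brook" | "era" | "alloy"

The rule appears to be: length ≥ 5.

Match, Match, Match, No match, Match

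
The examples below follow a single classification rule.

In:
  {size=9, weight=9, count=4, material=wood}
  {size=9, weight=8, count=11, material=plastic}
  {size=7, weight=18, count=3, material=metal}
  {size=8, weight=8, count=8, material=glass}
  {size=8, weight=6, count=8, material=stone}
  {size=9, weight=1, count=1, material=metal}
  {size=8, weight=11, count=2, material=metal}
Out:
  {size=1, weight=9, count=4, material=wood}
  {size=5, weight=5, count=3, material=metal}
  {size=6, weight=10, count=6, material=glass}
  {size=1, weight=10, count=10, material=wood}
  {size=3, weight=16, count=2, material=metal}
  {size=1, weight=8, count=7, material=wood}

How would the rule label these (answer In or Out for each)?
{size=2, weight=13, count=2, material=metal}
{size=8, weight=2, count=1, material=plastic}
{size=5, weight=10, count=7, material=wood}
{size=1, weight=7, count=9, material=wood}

Out, In, Out, Out

All 'In' examples share one property — size ≥ 7 — and every 'Out' example lacks it.
{size=2, weight=13, count=2, material=metal} — size = 2, hence Out.
{size=8, weight=2, count=1, material=plastic} — size = 8, hence In.
{size=5, weight=10, count=7, material=wood} — size = 5, hence Out.
{size=1, weight=7, count=9, material=wood} — size = 1, hence Out.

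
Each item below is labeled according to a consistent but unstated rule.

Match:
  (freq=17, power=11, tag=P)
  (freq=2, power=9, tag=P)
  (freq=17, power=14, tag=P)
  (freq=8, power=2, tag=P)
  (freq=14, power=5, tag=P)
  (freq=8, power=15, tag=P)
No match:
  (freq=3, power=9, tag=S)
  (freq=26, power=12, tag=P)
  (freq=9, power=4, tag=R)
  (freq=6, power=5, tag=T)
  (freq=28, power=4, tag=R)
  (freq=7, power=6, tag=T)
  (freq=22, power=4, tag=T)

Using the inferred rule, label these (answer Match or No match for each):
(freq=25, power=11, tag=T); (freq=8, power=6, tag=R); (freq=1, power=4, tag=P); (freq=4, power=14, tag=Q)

Rule: tag is P AND freq ≤ 17. This holds for each 'Match' example and fails for each 'No match' one.
(freq=25, power=11, tag=T): tag is T, freq = 25 — does not pass, so No match. (freq=8, power=6, tag=R): tag is R, freq = 8 — does not pass, so No match. (freq=1, power=4, tag=P): tag is P, freq = 1 — checks out, so Match. (freq=4, power=14, tag=Q): tag is Q, freq = 4 — does not pass, so No match.

No match, No match, Match, No match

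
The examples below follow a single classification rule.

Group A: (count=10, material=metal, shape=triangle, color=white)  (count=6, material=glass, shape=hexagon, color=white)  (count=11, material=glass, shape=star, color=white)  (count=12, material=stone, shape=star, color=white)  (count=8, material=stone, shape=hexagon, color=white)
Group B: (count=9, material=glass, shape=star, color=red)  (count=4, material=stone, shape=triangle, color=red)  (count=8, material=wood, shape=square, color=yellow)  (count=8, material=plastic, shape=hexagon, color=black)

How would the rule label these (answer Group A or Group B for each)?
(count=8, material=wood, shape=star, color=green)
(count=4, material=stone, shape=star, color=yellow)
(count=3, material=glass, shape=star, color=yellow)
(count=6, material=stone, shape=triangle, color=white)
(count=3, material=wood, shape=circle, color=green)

The classifier is using: color is white.
(count=8, material=wood, shape=star, color=green): color is green — does not fit, so Group B. (count=4, material=stone, shape=star, color=yellow): color is yellow — does not fit, so Group B. (count=3, material=glass, shape=star, color=yellow): color is yellow — does not fit, so Group B. (count=6, material=stone, shape=triangle, color=white): color is white — has this property, so Group A. (count=3, material=wood, shape=circle, color=green): color is green — does not fit, so Group B.

Group B, Group B, Group B, Group A, Group B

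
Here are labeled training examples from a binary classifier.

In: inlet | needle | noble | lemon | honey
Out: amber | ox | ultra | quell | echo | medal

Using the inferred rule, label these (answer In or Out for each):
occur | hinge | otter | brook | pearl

Rule: contains 'n'. This holds for each 'In' example and fails for each 'Out' one.
occur → no 'n' → Out.
hinge → has 'n' → In.
otter → no 'n' → Out.
brook → no 'n' → Out.
pearl → no 'n' → Out.

Out, In, Out, Out, Out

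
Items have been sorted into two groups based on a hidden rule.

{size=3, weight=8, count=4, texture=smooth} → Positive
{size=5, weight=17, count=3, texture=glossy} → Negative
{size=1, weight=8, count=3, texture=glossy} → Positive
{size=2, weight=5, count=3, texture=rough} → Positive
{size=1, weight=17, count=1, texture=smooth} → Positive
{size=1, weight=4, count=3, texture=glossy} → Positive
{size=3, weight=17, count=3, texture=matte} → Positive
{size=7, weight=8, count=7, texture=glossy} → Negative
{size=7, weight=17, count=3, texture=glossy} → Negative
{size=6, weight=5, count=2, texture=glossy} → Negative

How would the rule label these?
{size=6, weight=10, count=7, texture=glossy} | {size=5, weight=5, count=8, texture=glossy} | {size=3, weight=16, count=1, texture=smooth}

Negative, Negative, Positive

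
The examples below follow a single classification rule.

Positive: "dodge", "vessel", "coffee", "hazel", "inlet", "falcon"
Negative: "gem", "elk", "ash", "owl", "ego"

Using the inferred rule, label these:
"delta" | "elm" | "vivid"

Positive, Negative, Positive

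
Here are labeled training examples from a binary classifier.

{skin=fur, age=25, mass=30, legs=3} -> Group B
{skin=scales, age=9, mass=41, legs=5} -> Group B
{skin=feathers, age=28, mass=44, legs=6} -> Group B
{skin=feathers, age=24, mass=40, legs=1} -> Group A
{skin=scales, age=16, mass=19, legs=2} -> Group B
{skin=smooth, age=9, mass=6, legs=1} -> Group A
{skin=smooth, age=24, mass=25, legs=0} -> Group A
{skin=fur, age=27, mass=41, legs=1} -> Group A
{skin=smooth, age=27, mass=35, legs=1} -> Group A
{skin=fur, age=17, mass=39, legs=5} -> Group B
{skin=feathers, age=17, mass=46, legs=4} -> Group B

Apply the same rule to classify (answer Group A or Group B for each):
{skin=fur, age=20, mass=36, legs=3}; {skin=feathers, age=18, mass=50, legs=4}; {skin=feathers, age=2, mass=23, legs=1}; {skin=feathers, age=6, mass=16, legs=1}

Group B, Group B, Group A, Group A

'Group A' ⟺ legs ≤ 1.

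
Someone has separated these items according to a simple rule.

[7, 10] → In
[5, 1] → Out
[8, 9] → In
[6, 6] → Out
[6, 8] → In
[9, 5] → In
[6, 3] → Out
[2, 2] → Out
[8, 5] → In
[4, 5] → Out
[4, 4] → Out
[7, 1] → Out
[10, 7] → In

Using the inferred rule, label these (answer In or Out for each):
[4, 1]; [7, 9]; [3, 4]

Out, In, Out

Rule: sum ≥ 13. This holds for each 'In' example and fails for each 'Out' one.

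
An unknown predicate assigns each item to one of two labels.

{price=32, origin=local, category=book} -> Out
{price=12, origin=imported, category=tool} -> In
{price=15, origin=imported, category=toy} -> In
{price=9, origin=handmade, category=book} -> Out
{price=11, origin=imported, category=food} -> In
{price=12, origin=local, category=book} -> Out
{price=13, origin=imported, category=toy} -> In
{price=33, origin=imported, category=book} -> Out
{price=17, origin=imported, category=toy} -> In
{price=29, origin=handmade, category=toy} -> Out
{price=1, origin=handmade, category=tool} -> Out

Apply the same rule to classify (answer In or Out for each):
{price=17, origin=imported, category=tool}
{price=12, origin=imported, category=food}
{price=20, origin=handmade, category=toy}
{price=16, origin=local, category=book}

In, In, Out, Out

The rule appears to be: origin is imported AND price ≤ 17.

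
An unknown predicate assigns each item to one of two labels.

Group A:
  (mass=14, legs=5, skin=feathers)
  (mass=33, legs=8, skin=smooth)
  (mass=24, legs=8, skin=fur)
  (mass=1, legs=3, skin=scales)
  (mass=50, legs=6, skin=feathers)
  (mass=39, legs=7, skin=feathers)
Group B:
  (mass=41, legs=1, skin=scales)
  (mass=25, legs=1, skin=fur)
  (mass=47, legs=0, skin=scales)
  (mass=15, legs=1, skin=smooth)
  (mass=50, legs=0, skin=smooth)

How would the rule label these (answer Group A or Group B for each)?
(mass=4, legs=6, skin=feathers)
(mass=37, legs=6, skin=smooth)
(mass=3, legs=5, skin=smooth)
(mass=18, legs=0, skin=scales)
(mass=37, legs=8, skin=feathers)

The pattern is that an item is 'Group A' exactly when: legs ≥ 3.
(mass=4, legs=6, skin=feathers) — legs = 6, hence Group A.
(mass=37, legs=6, skin=smooth) — legs = 6, hence Group A.
(mass=3, legs=5, skin=smooth) — legs = 5, hence Group A.
(mass=18, legs=0, skin=scales) — legs = 0, hence Group B.
(mass=37, legs=8, skin=feathers) — legs = 8, hence Group A.

Group A, Group A, Group A, Group B, Group A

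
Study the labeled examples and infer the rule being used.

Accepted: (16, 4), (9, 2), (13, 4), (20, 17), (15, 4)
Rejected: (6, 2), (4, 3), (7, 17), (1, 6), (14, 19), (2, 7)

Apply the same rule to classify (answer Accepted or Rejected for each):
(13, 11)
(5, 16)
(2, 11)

The common property of the 'Accepted' items is: first > second AND sum ≥ 9. No 'Rejected' item has it.
Accepted: (13, 11), since 13 > 11, 13+11 = 24.
Rejected: (5, 16), since 5 < 16, 5+16 = 21.
Rejected: (2, 11), since 2 < 11, 2+11 = 13.

Accepted, Rejected, Rejected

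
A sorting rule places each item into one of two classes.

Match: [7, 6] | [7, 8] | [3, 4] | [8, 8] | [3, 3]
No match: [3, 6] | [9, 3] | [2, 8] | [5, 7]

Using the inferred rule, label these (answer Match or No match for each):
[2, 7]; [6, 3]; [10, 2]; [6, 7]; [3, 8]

The simplest hypothesis consistent with all the labels is: |first − second| ≤ 1.

No match, No match, No match, Match, No match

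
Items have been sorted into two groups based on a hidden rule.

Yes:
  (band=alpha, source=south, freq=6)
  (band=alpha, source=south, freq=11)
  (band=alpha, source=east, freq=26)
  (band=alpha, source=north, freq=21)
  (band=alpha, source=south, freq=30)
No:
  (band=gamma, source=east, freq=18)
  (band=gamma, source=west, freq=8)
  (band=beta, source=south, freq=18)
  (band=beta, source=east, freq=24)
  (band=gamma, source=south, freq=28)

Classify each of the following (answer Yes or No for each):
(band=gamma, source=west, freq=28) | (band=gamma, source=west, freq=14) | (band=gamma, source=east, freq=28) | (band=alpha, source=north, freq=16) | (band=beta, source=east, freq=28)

Every 'Yes' example satisfies: band is alpha. None of the 'No' examples do.
(band=gamma, source=west, freq=28) → band is gamma → No. (band=gamma, source=west, freq=14) → band is gamma → No. (band=gamma, source=east, freq=28) → band is gamma → No. (band=alpha, source=north, freq=16) → band is alpha → Yes. (band=beta, source=east, freq=28) → band is beta → No.

No, No, No, Yes, No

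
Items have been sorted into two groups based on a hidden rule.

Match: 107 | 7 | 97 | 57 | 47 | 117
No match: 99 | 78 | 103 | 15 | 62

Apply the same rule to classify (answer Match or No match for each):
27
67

Match, Match

Rule: ends in digit 7. This holds for each 'Match' example and fails for each 'No match' one.
27: last digit 7, meets the rule → Match. 67: last digit 7, meets the rule → Match.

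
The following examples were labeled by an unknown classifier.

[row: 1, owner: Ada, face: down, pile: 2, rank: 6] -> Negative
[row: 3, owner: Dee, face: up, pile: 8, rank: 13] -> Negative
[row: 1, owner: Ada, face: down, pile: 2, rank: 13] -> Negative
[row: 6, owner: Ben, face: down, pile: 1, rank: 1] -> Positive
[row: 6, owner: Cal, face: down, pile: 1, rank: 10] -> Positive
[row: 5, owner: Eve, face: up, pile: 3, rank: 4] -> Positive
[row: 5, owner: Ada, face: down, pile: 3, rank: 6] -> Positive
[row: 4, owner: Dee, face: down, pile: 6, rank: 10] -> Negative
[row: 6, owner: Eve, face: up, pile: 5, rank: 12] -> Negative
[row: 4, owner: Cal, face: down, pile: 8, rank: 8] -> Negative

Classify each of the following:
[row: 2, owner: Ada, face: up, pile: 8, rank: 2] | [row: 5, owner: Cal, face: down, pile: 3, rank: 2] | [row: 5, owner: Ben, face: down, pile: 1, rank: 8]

Negative, Positive, Positive

The distinguishing property — row ≥ 3 AND pile ≤ 3 — holds for all the 'Positive' cases and none of the 'Negative' cases.
[row: 2, owner: Ada, face: up, pile: 8, rank: 2]: row = 2, pile = 8 — does not satisfy this, so Negative.
[row: 5, owner: Cal, face: down, pile: 3, rank: 2]: row = 5, pile = 3 — satisfies this, so Positive.
[row: 5, owner: Ben, face: down, pile: 1, rank: 8]: row = 5, pile = 1 — satisfies this, so Positive.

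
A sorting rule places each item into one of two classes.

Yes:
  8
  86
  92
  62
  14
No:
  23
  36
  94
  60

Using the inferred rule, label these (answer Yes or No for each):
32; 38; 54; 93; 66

Yes, Yes, No, No, No

The common property of the 'Yes' items is: ≡ 2 (mod 6). No 'No' item has it.
32 → 32 mod 6 = 2 → Yes.
38 → 38 mod 6 = 2 → Yes.
54 → 54 mod 6 = 0 → No.
93 → 93 mod 6 = 3 → No.
66 → 66 mod 6 = 0 → No.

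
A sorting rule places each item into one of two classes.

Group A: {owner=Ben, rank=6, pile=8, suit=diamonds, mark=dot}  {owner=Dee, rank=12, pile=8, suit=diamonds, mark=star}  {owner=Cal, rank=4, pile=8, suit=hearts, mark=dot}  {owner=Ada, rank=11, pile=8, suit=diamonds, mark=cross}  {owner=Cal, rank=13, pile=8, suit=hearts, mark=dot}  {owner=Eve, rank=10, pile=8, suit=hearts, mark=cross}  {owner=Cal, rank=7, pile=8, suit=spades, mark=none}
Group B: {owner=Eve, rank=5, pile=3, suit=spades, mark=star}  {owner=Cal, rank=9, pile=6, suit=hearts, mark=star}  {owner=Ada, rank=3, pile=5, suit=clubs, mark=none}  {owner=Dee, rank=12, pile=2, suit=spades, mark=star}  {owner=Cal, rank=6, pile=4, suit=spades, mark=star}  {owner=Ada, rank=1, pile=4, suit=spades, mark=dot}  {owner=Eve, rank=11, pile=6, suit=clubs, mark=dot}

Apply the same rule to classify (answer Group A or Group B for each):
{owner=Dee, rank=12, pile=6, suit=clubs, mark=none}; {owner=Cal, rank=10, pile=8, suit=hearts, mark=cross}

The common property of the 'Group A' items is: pile = 8. No 'Group B' item has it.

Group B, Group A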